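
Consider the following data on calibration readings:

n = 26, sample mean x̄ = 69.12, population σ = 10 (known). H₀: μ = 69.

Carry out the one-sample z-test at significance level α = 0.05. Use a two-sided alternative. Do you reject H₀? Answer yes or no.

reject H₀: no

SE = σ/√n = 10/√26 = 1.9612
z = (x̄−μ₀)/SE = (69.12−69)/1.9612 = 0.0612
p-value (two-sided) = 0.95121
At α=0.05: p ≥ α → fail to reject H₀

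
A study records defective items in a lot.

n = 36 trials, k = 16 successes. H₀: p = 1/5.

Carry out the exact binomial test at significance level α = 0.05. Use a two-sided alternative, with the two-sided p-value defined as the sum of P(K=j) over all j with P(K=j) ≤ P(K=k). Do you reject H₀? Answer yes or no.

Exact binomial: n=36, k=16, p₀=1/5=0.2000
P(X=j) = C(n,j)·p₀^j·(1−p₀)^(n−j); p = Σ P(X=j) over j with P(X=j) ≤ P(X=16)
p-value (two-sided) = 0.00109
At α=0.05: p < α → reject H₀

reject H₀: yes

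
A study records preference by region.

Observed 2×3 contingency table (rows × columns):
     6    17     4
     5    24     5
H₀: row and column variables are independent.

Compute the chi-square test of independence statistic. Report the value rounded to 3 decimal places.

Row totals [27, 34], col totals [11, 41, 9], n=61
χ² = (6−4.87)²/4.87 + (17−18.15)²/18.15 + (4−3.98)²/3.98 + (5−6.13)²/6.13 + (24−22.85)²/22.85 + (5−5.02)²/5.02 = 0.6018
df = 2

test statistic = 0.602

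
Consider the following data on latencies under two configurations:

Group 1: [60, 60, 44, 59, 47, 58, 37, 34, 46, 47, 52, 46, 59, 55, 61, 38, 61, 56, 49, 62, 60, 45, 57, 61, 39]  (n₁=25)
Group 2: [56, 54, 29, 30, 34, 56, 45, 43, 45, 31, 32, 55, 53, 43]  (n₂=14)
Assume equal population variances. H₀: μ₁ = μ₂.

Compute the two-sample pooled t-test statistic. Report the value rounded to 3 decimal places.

test statistic = 2.677

x̄₁=51.720, s₁=8.839, n₁=25
x̄₂=43.286, s₂=10.455, n₂=14
s_p² = [24·8.839² + 13·10.455²]/37 = 89.0783
SE = √(s_p²·(1/25+1/14)) = 3.1505
t = (51.720−43.286)/3.1505 = 2.6771
df = 37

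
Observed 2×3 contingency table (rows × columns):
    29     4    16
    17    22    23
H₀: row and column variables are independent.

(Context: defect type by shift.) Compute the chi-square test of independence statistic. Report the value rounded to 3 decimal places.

Row totals [49, 62], col totals [46, 26, 39], n=111
χ² = (29−20.31)²/20.31 + (4−11.48)²/11.48 + (16−17.22)²/17.22 + (17−25.69)²/25.69 + (22−14.52)²/14.52 + (23−21.78)²/21.78 = 15.5390
df = 2

test statistic = 15.539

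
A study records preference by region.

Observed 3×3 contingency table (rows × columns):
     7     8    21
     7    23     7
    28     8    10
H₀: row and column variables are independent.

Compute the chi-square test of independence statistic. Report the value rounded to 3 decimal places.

Row totals [36, 37, 46], col totals [42, 39, 38], n=119
χ² = (7−12.71)²/12.71 + (8−11.80)²/11.80 + (21−11.50)²/11.50 + (7−13.06)²/13.06 + (23−12.13)²/12.13 + (7−11.82)²/11.82 + (28−16.24)²/16.24 + (8−15.08)²/15.08 + (10−14.69)²/14.69 = 39.5103
df = 4

test statistic = 39.510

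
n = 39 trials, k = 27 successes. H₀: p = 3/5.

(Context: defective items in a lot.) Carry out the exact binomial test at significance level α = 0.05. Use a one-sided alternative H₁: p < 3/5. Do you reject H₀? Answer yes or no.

Exact binomial: n=39, k=27, p₀=3/5=0.6000
P(X≤27) from Σ C(n,i)·p₀^i·(1−p₀)^(n−i)
p-value (one-sided, H₁ less) = 0.91178
At α=0.05: p ≥ α → fail to reject H₀

reject H₀: no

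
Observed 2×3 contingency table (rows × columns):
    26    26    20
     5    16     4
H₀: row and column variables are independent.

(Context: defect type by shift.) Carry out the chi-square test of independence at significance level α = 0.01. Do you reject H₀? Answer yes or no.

Row totals [72, 25], col totals [31, 42, 24], n=97
χ² = (26−23.01)²/23.01 + (26−31.18)²/31.18 + (20−17.81)²/17.81 + (5−7.99)²/7.99 + (16−10.82)²/10.82 + (4−6.19)²/6.19 = 5.8809
df = 2
p-value (upper-tail) = 0.05284
At α=0.01: p ≥ α → fail to reject H₀

reject H₀: no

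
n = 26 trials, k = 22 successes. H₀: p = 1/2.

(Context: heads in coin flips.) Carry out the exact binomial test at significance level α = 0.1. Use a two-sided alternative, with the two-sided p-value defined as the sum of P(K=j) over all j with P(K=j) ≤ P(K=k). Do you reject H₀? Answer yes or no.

Exact binomial: n=26, k=22, p₀=1/2=0.5000
P(X=j) = C(n,j)·p₀^j·(1−p₀)^(n−j); p = Σ P(X=j) over j with P(X=j) ≤ P(X=22)
p-value (two-sided) = 0.00053
At α=0.1: p < α → reject H₀

reject H₀: yes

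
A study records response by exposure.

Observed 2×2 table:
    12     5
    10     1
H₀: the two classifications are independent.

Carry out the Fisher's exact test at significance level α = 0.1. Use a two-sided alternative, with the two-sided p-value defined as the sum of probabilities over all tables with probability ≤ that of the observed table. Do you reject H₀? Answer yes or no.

Margins: r₁=17, r₂=11, c₁=22, c₂=6, n=28
p_obs = C(17,12)·C(11,10)/C(28,22); sum pmf over tables with pmf ≤ p_obs
p-value (two-sided) = 0.35473
At α=0.1: p ≥ α → fail to reject H₀

reject H₀: no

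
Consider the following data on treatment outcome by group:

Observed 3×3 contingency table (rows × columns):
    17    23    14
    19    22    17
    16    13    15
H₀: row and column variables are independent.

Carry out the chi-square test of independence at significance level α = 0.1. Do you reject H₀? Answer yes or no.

reject H₀: no

Row totals [54, 58, 44], col totals [52, 58, 46], n=156
χ² = (17−18.00)²/18.00 + (23−20.08)²/20.08 + (14−15.92)²/15.92 + (19−19.33)²/19.33 + (22−21.56)²/21.56 + (17−17.10)²/17.10 + (16−14.67)²/14.67 + (13−16.36)²/16.36 + (15−12.97)²/12.97 = 1.8557
df = 4
p-value (upper-tail) = 0.76227
At α=0.1: p ≥ α → fail to reject H₀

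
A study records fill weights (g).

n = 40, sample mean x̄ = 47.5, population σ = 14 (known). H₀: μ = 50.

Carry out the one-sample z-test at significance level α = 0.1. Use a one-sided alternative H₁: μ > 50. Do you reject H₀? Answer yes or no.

reject H₀: no

SE = σ/√n = 14/√40 = 2.2136
z = (x̄−μ₀)/SE = (47.5−50)/2.2136 = -1.1294
p-value (one-sided, H₁ greater) = 0.87063
At α=0.1: p ≥ α → fail to reject H₀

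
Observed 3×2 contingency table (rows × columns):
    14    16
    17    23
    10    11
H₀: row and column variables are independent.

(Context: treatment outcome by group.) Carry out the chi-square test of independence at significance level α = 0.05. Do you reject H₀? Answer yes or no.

reject H₀: no

Row totals [30, 40, 21], col totals [41, 50], n=91
χ² = (14−13.52)²/13.52 + (16−16.48)²/16.48 + (17−18.02)²/18.02 + (23−21.98)²/21.98 + (10−9.46)²/9.46 + (11−11.54)²/11.54 = 0.1927
df = 2
p-value (upper-tail) = 0.90813
At α=0.05: p ≥ α → fail to reject H₀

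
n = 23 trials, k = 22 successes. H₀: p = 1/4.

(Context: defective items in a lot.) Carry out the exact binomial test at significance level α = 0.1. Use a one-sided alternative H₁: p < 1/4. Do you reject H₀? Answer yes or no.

reject H₀: no

Exact binomial: n=23, k=22, p₀=1/4=0.2500
P(X≤22) from Σ C(n,i)·p₀^i·(1−p₀)^(n−i)
p-value (one-sided, H₁ less) = 1.00000
At α=0.1: p ≥ α → fail to reject H₀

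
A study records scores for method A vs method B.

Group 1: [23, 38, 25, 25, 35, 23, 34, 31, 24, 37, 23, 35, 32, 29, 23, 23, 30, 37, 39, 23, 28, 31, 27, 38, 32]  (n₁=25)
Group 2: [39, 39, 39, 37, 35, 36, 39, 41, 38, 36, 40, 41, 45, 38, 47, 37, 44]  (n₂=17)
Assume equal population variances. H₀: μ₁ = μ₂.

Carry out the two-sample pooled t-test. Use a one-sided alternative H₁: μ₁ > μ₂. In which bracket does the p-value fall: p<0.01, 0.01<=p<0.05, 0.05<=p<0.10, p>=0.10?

p-value bracket: p>=0.10

x̄₁=29.800, s₁=5.686, n₁=25
x̄₂=39.471, s₂=3.300, n₂=17
s_p² = [24·5.686² + 16·3.300²]/40 = 23.7559
SE = √(s_p²·(1/25+1/17)) = 1.5322
t = (29.800−39.471)/1.5322 = -6.3116
df = 40
p-value (one-sided, H₁ greater) = 1.00000
→ bracket: p>=0.10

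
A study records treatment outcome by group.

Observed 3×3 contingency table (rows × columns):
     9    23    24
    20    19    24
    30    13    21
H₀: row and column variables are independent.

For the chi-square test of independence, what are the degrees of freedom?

degrees of freedom = 4

df = (r−1)(c−1) = (3−1)·(3−1) = 4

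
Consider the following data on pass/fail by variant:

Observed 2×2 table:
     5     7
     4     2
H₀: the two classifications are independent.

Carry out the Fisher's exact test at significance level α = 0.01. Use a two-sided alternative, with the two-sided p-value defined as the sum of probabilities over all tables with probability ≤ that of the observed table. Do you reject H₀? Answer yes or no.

Margins: r₁=12, r₂=6, c₁=9, c₂=9, n=18
p_obs = C(12,5)·C(6,4)/C(18,9); sum pmf over tables with pmf ≤ p_obs
p-value (two-sided) = 0.61991
At α=0.01: p ≥ α → fail to reject H₀

reject H₀: no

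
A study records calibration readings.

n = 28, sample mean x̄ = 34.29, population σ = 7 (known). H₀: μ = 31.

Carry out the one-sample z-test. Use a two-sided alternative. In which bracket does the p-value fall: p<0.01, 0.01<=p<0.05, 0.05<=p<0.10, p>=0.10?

SE = σ/√n = 7/√28 = 1.3229
z = (x̄−μ₀)/SE = (34.29−31)/1.3229 = 2.4870
p-value (two-sided) = 0.01288
→ bracket: 0.01<=p<0.05

p-value bracket: 0.01<=p<0.05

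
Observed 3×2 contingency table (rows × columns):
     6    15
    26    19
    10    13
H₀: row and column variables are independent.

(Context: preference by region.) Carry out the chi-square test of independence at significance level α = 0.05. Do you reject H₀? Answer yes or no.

Row totals [21, 45, 23], col totals [42, 47], n=89
χ² = (6−9.91)²/9.91 + (15−11.09)²/11.09 + (26−21.24)²/21.24 + (19−23.76)²/23.76 + (10−10.85)²/10.85 + (13−12.15)²/12.15 = 5.0724
df = 2
p-value (upper-tail) = 0.07916
At α=0.05: p ≥ α → fail to reject H₀

reject H₀: no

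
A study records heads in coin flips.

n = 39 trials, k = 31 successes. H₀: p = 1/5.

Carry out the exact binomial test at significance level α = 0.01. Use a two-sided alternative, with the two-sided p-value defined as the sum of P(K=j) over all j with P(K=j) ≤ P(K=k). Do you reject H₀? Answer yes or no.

Exact binomial: n=39, k=31, p₀=1/5=0.2000
P(X=j) = C(n,j)·p₀^j·(1−p₀)^(n−j); p = Σ P(X=j) over j with P(X=j) ≤ P(X=31)
p-value (two-sided) = 0.00000
At α=0.01: p < α → reject H₀

reject H₀: yes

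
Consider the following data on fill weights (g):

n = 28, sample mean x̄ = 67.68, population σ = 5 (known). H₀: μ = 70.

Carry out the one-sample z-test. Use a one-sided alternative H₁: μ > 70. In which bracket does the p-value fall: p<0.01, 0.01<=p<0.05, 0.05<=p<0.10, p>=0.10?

p-value bracket: p>=0.10

SE = σ/√n = 5/√28 = 0.9449
z = (x̄−μ₀)/SE = (67.68−70)/0.9449 = -2.4553
p-value (one-sided, H₁ greater) = 0.99296
→ bracket: p>=0.10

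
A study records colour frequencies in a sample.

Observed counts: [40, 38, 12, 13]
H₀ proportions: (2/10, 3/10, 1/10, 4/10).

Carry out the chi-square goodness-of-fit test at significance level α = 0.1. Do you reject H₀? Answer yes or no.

reject H₀: yes

n = 103; E_i = n·p_i = [20.60, 30.90, 10.30, 41.20]
χ² = (40−20.60)²/20.60 + (38−30.90)²/30.90 + (12−10.30)²/10.30 + (13−41.20)²/41.20 = 39.4838
df = 3
p-value (upper-tail) = 0.00000
At α=0.1: p < α → reject H₀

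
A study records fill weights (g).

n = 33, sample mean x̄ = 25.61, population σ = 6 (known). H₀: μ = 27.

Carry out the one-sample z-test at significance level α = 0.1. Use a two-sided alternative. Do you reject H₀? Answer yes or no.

SE = σ/√n = 6/√33 = 1.0445
z = (x̄−μ₀)/SE = (25.61−27)/1.0445 = -1.3308
p-value (two-sided) = 0.18325
At α=0.1: p ≥ α → fail to reject H₀

reject H₀: no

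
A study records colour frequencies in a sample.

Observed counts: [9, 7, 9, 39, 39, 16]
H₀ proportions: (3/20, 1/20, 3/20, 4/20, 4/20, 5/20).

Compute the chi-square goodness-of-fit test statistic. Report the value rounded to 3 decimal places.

n = 119; E_i = n·p_i = [17.85, 5.95, 17.85, 23.80, 23.80, 29.75]
χ² = (9−17.85)²/17.85 + (7−5.95)²/5.95 + (9−17.85)²/17.85 + (39−23.80)²/23.80 + (39−23.80)²/23.80 + (16−29.75)²/29.75 = 34.7311
df = 5

test statistic = 34.731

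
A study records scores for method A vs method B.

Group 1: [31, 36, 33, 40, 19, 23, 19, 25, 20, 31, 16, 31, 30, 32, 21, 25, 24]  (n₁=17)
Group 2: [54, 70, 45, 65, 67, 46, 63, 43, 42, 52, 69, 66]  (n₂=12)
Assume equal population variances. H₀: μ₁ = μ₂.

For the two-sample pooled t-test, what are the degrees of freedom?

degrees of freedom = 27

df = n₁ + n₂ − 2 = 17 + 12 − 2 = 27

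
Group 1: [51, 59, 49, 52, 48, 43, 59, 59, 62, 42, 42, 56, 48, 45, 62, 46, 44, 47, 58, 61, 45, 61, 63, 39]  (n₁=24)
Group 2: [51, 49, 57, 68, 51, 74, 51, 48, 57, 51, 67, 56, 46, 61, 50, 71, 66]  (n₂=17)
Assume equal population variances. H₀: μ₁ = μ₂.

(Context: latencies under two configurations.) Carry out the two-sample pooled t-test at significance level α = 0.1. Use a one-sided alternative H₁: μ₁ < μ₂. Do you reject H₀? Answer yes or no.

x̄₁=51.708, s₁=7.788, n₁=24
x̄₂=57.294, s₂=8.880, n₂=17
s_p² = [23·7.788² + 16·8.880²]/39 = 68.1151
SE = √(s_p²·(1/24+1/17)) = 2.6163
t = (51.708−57.294)/2.6163 = -2.1350
df = 39
p-value (one-sided, H₁ less) = 0.01955
At α=0.1: p < α → reject H₀

reject H₀: yes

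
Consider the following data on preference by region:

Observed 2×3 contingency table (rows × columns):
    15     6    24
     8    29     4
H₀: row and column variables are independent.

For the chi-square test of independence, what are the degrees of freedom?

degrees of freedom = 2

df = (r−1)(c−1) = (2−1)·(3−1) = 2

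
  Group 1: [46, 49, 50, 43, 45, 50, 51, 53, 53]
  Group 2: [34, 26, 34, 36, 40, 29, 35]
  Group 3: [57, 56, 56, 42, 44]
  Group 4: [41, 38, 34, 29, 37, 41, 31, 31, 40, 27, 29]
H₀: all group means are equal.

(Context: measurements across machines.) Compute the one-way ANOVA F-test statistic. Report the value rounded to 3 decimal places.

test statistic = 25.314

Group means [48.89, 33.43, 51.00, 34.36], grand mean 40.844
SSB = Σnᵢ(x̄ᵢ−x̄)² = 1945.070; SSW = ΣΣ(x−x̄ᵢ)² = 717.149
MSB = 1945.070/3 = 648.3567; MSW = 717.149/28 = 25.6125
F = MSB/MSW = 25.3141
df = (3, 28)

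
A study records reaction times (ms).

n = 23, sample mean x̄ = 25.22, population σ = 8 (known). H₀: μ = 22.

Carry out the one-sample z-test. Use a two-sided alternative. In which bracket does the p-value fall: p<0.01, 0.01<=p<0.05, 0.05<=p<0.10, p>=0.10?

p-value bracket: 0.05<=p<0.10

SE = σ/√n = 8/√23 = 1.6681
z = (x̄−μ₀)/SE = (25.22−22)/1.6681 = 1.9303
p-value (two-sided) = 0.05357
→ bracket: 0.05<=p<0.10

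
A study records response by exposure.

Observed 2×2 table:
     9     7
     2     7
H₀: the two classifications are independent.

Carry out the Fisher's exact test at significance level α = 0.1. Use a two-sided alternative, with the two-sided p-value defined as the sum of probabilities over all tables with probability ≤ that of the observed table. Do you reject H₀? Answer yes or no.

Margins: r₁=16, r₂=9, c₁=11, c₂=14, n=25
p_obs = C(16,9)·C(9,2)/C(25,11); sum pmf over tables with pmf ≤ p_obs
p-value (two-sided) = 0.20772
At α=0.1: p ≥ α → fail to reject H₀

reject H₀: no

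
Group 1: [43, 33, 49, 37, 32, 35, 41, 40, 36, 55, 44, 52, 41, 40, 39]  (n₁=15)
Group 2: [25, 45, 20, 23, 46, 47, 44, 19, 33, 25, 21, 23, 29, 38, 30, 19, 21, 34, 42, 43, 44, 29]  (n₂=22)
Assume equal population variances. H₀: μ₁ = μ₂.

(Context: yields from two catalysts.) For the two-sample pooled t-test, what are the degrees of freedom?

df = n₁ + n₂ − 2 = 15 + 22 − 2 = 35

degrees of freedom = 35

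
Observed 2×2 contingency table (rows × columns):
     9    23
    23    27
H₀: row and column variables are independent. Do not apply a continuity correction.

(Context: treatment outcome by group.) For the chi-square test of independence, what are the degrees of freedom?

df = (r−1)(c−1) = (2−1)·(2−1) = 1

degrees of freedom = 1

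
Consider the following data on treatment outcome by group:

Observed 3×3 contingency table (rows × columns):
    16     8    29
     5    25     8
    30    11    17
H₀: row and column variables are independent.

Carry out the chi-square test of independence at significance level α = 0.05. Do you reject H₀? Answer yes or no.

Row totals [53, 38, 58], col totals [51, 44, 54], n=149
χ² = (16−18.14)²/18.14 + (8−15.65)²/15.65 + (29−19.21)²/19.21 + (5−13.01)²/13.01 + (25−11.22)²/11.22 + (8−13.77)²/13.77 + (30−19.85)²/19.85 + (11−17.13)²/17.13 + (17−21.02)²/21.02 = 41.3987
df = 4
p-value (upper-tail) = 0.00000
At α=0.05: p < α → reject H₀

reject H₀: yes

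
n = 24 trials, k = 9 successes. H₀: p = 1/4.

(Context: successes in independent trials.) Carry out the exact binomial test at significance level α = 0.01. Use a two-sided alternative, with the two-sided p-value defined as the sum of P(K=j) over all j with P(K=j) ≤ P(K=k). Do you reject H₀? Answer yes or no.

reject H₀: no

Exact binomial: n=24, k=9, p₀=1/4=0.2500
P(X=j) = C(n,j)·p₀^j·(1−p₀)^(n−j); p = Σ P(X=j) over j with P(X=j) ≤ P(X=9)
p-value (two-sided) = 0.16112
At α=0.01: p ≥ α → fail to reject H₀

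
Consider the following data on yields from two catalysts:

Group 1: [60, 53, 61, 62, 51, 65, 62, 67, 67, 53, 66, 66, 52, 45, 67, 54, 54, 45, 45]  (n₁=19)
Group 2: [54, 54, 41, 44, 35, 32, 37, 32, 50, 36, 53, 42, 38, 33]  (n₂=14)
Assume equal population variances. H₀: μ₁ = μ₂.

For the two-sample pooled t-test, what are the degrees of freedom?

df = n₁ + n₂ − 2 = 19 + 14 − 2 = 31

degrees of freedom = 31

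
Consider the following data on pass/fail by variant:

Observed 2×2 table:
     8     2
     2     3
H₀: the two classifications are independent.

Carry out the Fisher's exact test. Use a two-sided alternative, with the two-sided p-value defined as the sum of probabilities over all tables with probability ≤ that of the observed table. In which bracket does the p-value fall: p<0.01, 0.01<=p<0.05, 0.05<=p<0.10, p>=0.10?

Margins: r₁=10, r₂=5, c₁=10, c₂=5, n=15
p_obs = C(10,8)·C(5,2)/C(15,10); sum pmf over tables with pmf ≤ p_obs
p-value (two-sided) = 0.25075
→ bracket: p>=0.10

p-value bracket: p>=0.10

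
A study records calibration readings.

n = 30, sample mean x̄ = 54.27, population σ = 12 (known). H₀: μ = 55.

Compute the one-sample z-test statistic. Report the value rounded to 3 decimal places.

test statistic = -0.333

SE = σ/√n = 12/√30 = 2.1909
z = (x̄−μ₀)/SE = (54.27−55)/2.1909 = -0.3332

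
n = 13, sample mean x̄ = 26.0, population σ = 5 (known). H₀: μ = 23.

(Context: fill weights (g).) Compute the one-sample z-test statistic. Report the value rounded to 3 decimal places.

SE = σ/√n = 5/√13 = 1.3868
z = (x̄−μ₀)/SE = (26.0−23)/1.3868 = 2.1633

test statistic = 2.163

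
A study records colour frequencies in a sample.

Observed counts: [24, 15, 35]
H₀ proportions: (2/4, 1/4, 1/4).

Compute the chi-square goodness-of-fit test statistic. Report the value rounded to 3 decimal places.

n = 74; E_i = n·p_i = [37.00, 18.50, 18.50]
χ² = (24−37.00)²/37.00 + (15−18.50)²/18.50 + (35−18.50)²/18.50 = 19.9459
df = 2

test statistic = 19.946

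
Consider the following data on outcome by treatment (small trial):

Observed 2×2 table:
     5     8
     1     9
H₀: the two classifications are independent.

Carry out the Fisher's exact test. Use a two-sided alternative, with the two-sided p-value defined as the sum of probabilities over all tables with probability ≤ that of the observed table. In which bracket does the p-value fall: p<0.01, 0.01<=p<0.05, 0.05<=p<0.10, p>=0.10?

Margins: r₁=13, r₂=10, c₁=6, c₂=17, n=23
p_obs = C(13,5)·C(10,1)/C(23,6); sum pmf over tables with pmf ≤ p_obs
p-value (two-sided) = 0.17902
→ bracket: p>=0.10

p-value bracket: p>=0.10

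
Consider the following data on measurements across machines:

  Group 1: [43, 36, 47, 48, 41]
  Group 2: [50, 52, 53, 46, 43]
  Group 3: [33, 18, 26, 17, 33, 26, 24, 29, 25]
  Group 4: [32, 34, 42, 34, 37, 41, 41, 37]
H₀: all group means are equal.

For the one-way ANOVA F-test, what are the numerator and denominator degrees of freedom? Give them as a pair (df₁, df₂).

k = 4 groups, N = 27 total
df = (k−1, N−k) = (4−1, 27−4) = (3, 23)

degrees of freedom = [3, 23]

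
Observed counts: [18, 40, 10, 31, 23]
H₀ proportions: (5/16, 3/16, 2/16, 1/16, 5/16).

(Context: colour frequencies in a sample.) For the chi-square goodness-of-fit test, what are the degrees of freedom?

df = k − 1 = 5 − 1 = 4

degrees of freedom = 4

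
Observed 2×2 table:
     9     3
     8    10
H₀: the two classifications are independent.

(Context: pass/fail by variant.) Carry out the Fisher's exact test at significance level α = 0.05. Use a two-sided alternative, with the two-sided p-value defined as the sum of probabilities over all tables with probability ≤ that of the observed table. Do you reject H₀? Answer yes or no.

reject H₀: no

Margins: r₁=12, r₂=18, c₁=17, c₂=13, n=30
p_obs = C(12,9)·C(18,8)/C(30,17); sum pmf over tables with pmf ≤ p_obs
p-value (two-sided) = 0.14135
At α=0.05: p ≥ α → fail to reject H₀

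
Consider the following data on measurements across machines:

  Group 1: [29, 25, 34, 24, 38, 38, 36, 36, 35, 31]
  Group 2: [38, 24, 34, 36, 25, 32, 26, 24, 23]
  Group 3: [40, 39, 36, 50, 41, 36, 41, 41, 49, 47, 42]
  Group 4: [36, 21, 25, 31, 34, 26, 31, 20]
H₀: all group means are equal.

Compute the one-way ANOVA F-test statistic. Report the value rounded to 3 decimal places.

test statistic = 14.069

Group means [32.60, 29.11, 42.00, 28.00], grand mean 33.526
SSB = Σnᵢ(x̄ᵢ−x̄)² = 1218.185; SSW = ΣΣ(x−x̄ᵢ)² = 981.289
MSB = 1218.185/3 = 406.0616; MSW = 981.289/34 = 28.8614
F = MSB/MSW = 14.0693
df = (3, 34)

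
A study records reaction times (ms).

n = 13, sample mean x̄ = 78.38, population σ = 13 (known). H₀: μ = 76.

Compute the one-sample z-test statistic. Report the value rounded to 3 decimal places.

test statistic = 0.660

SE = σ/√n = 13/√13 = 3.6056
z = (x̄−μ₀)/SE = (78.38−76)/3.6056 = 0.6601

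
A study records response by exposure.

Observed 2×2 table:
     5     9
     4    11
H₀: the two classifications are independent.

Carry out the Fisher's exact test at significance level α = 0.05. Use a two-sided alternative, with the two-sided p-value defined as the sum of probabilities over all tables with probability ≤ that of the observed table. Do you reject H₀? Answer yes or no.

Margins: r₁=14, r₂=15, c₁=9, c₂=20, n=29
p_obs = C(14,5)·C(15,4)/C(29,9); sum pmf over tables with pmf ≤ p_obs
p-value (two-sided) = 0.69985
At α=0.05: p ≥ α → fail to reject H₀

reject H₀: no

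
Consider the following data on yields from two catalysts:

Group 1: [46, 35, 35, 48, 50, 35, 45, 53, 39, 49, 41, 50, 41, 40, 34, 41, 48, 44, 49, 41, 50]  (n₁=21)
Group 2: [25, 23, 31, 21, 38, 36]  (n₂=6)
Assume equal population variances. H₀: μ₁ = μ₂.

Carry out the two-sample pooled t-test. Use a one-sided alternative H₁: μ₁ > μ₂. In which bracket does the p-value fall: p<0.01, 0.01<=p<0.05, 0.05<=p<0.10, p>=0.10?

p-value bracket: p<0.01

x̄₁=43.524, s₁=5.879, n₁=21
x̄₂=29.000, s₂=7.071, n₂=6
s_p² = [20·5.879² + 5·7.071²]/25 = 37.6495
SE = √(s_p²·(1/21+1/6)) = 2.8404
t = (43.524−29.000)/2.8404 = 5.1133
df = 25
p-value (one-sided, H₁ greater) = 0.00001
→ bracket: p<0.01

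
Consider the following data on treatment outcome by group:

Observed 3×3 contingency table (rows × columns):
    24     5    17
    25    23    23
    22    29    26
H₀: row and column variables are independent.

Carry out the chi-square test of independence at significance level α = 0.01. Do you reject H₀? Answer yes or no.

Row totals [46, 71, 77], col totals [71, 57, 66], n=194
χ² = (24−16.84)²/16.84 + (5−13.52)²/13.52 + (17−15.65)²/15.65 + (25−25.98)²/25.98 + (23−20.86)²/20.86 + (23−24.15)²/24.15 + (22−28.18)²/28.18 + (29−22.62)²/22.62 + (26−26.20)²/26.20 = 11.9970
df = 4
p-value (upper-tail) = 0.01737
At α=0.01: p ≥ α → fail to reject H₀

reject H₀: no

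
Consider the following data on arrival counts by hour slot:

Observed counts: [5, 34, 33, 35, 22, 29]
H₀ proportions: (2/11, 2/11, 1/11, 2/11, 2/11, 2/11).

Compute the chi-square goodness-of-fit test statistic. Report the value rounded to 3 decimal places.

test statistic = 47.693

n = 158; E_i = n·p_i = [28.73, 28.73, 14.36, 28.73, 28.73, 28.73]
χ² = (5−28.73)²/28.73 + (34−28.73)²/28.73 + (33−14.36)²/14.36 + (35−28.73)²/28.73 + (22−28.73)²/28.73 + (29−28.73)²/28.73 = 47.6930
df = 5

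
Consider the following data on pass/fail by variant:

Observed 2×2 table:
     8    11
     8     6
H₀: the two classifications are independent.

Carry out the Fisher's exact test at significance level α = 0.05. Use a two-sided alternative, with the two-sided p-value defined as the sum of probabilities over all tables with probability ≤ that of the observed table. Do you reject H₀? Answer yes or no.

reject H₀: no

Margins: r₁=19, r₂=14, c₁=16, c₂=17, n=33
p_obs = C(19,8)·C(14,8)/C(33,16); sum pmf over tables with pmf ≤ p_obs
p-value (two-sided) = 0.49053
At α=0.05: p ≥ α → fail to reject H₀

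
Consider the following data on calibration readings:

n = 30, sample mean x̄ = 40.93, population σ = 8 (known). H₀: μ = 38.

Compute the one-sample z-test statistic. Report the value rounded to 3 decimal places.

test statistic = 2.006

SE = σ/√n = 8/√30 = 1.4606
z = (x̄−μ₀)/SE = (40.93−38)/1.4606 = 2.0060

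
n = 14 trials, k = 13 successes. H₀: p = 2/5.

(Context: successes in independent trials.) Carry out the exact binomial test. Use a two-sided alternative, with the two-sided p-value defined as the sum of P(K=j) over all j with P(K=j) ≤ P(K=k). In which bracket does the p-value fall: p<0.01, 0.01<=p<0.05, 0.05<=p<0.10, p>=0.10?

Exact binomial: n=14, k=13, p₀=2/5=0.4000
P(X=j) = C(n,j)·p₀^j·(1−p₀)^(n−j); p = Σ P(X=j) over j with P(X=j) ≤ P(X=13)
p-value (two-sided) = 0.00006
→ bracket: p<0.01

p-value bracket: p<0.01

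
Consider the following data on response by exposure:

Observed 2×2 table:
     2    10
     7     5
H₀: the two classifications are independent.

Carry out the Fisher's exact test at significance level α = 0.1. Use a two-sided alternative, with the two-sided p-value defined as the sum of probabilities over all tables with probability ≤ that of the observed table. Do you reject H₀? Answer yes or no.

reject H₀: yes

Margins: r₁=12, r₂=12, c₁=9, c₂=15, n=24
p_obs = C(12,2)·C(12,7)/C(24,9); sum pmf over tables with pmf ≤ p_obs
p-value (two-sided) = 0.08938
At α=0.1: p < α → reject H₀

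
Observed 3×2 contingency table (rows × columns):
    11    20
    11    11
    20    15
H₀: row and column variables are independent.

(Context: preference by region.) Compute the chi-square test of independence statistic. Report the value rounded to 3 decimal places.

Row totals [31, 22, 35], col totals [42, 46], n=88
χ² = (11−14.80)²/14.80 + (20−16.20)²/16.20 + (11−10.50)²/10.50 + (11−11.50)²/11.50 + (20−16.70)²/16.70 + (15−18.30)²/18.30 = 3.1519
df = 2

test statistic = 3.152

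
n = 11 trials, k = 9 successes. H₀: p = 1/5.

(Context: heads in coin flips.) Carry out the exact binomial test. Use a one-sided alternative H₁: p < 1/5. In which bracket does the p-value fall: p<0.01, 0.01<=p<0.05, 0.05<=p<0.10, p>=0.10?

p-value bracket: p>=0.10

Exact binomial: n=11, k=9, p₀=1/5=0.2000
P(X≤9) from Σ C(n,i)·p₀^i·(1−p₀)^(n−i)
p-value (one-sided, H₁ less) = 1.00000
→ bracket: p>=0.10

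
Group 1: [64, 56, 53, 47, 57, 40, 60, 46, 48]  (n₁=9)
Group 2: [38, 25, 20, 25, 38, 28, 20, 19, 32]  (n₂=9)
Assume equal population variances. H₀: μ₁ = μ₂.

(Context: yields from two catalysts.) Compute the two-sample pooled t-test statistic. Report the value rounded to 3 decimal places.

x̄₁=52.333, s₁=7.665, n₁=9
x̄₂=27.222, s₂=7.396, n₂=9
s_p² = [8·7.665² + 8·7.396²]/16 = 56.7222
SE = √(s_p²·(1/9+1/9)) = 3.5503
t = (52.333−27.222)/3.5503 = 7.0729
df = 16

test statistic = 7.073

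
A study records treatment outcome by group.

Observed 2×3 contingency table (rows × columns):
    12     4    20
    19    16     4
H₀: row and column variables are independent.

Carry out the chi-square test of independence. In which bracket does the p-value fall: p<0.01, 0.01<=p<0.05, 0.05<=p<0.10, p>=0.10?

Row totals [36, 39], col totals [31, 20, 24], n=75
χ² = (12−14.88)²/14.88 + (4−9.60)²/9.60 + (20−11.52)²/11.52 + (19−16.12)²/16.12 + (16−10.40)²/10.40 + (4−12.48)²/12.48 = 19.3583
df = 2
p-value (upper-tail) = 0.00006
→ bracket: p<0.01

p-value bracket: p<0.01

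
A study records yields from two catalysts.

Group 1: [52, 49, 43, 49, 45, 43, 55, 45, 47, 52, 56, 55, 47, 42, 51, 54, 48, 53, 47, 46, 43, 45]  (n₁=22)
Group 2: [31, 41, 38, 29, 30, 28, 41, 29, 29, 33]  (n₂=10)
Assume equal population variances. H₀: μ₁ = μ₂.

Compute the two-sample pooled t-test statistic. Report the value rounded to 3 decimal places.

x̄₁=48.500, s₁=4.394, n₁=22
x̄₂=32.900, s₂=5.152, n₂=10
s_p² = [21·4.394² + 9·5.152²]/30 = 21.4800
SE = √(s_p²·(1/22+1/10)) = 1.7676
t = (48.500−32.900)/1.7676 = 8.8256
df = 30

test statistic = 8.826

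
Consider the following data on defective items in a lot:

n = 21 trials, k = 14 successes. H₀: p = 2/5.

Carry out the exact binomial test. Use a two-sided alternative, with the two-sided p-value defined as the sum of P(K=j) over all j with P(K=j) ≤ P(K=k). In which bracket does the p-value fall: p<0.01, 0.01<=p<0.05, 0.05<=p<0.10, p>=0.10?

Exact binomial: n=21, k=14, p₀=2/5=0.4000
P(X=j) = C(n,j)·p₀^j·(1−p₀)^(n−j); p = Σ P(X=j) over j with P(X=j) ≤ P(X=14)
p-value (two-sided) = 0.02331
→ bracket: 0.01<=p<0.05

p-value bracket: 0.01<=p<0.05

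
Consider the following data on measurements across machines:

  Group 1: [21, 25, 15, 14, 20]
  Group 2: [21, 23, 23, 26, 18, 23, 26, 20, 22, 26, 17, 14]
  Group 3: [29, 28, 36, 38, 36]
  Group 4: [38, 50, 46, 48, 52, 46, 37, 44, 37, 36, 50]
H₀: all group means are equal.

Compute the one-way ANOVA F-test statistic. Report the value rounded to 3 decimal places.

test statistic = 51.897

Group means [19.00, 21.58, 33.40, 44.00], grand mean 30.455
SSB = Σnᵢ(x̄ᵢ−x̄)² = 3662.065; SSW = ΣΣ(x−x̄ᵢ)² = 682.117
MSB = 3662.065/3 = 1220.6884; MSW = 682.117/29 = 23.5213
F = MSB/MSW = 51.8972
df = (3, 29)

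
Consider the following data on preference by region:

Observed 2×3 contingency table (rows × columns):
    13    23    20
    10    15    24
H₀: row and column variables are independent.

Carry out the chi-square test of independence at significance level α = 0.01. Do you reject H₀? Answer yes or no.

reject H₀: no

Row totals [56, 49], col totals [23, 38, 44], n=105
χ² = (13−12.27)²/12.27 + (23−20.27)²/20.27 + (20−23.47)²/23.47 + (10−10.73)²/10.73 + (15−17.73)²/17.73 + (24−20.53)²/20.53 = 1.9813
df = 2
p-value (upper-tail) = 0.37134
At α=0.01: p ≥ α → fail to reject H₀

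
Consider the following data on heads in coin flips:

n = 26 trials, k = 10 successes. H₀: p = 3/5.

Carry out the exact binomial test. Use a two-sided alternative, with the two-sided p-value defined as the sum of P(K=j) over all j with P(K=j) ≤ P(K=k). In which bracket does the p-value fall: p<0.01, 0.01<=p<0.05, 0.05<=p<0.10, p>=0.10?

p-value bracket: 0.01<=p<0.05

Exact binomial: n=26, k=10, p₀=3/5=0.6000
P(X=j) = C(n,j)·p₀^j·(1−p₀)^(n−j); p = Σ P(X=j) over j with P(X=j) ≤ P(X=10)
p-value (two-sided) = 0.02829
→ bracket: 0.01<=p<0.05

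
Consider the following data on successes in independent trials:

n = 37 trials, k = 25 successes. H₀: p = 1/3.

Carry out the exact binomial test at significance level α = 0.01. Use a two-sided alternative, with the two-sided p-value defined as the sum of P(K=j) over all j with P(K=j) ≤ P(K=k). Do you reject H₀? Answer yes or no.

reject H₀: yes

Exact binomial: n=37, k=25, p₀=1/3=0.3333
P(X=j) = C(n,j)·p₀^j·(1−p₀)^(n−j); p = Σ P(X=j) over j with P(X=j) ≤ P(X=25)
p-value (two-sided) = 0.00003
At α=0.01: p < α → reject H₀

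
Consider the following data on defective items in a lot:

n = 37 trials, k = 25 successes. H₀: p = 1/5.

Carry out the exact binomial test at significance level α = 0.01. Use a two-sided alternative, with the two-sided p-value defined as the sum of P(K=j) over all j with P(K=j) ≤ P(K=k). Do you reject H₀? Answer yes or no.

Exact binomial: n=37, k=25, p₀=1/5=0.2000
P(X=j) = C(n,j)·p₀^j·(1−p₀)^(n−j); p = Σ P(X=j) over j with P(X=j) ≤ P(X=25)
p-value (two-sided) = 0.00000
At α=0.01: p < α → reject H₀

reject H₀: yes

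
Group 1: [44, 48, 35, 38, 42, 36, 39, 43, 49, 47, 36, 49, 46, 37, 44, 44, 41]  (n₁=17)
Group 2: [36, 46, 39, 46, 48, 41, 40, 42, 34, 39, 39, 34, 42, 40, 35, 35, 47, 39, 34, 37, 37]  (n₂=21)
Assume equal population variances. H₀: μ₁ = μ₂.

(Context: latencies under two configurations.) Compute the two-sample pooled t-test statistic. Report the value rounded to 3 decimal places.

test statistic = 1.828

x̄₁=42.235, s₁=4.737, n₁=17
x̄₂=39.524, s₂=4.389, n₂=21
s_p² = [16·4.737² + 20·4.389²]/36 = 20.6749
SE = √(s_p²·(1/17+1/21)) = 1.4835
t = (42.235−39.524)/1.4835 = 1.8278
df = 36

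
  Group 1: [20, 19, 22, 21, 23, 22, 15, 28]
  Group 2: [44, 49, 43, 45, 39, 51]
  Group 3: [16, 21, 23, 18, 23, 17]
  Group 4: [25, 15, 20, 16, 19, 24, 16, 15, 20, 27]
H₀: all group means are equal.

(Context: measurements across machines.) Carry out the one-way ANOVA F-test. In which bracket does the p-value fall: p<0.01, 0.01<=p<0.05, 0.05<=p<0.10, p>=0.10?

p-value bracket: p<0.01

Group means [21.25, 45.17, 19.67, 19.70], grand mean 25.200
SSB = Σnᵢ(x̄ᵢ−x̄)² = 3003.033; SSW = ΣΣ(x−x̄ᵢ)² = 407.767
MSB = 3003.033/3 = 1001.0111; MSW = 407.767/26 = 15.6833
F = MSB/MSW = 63.8264
df = (3, 26)
p-value (upper-tail) = 0.00000
→ bracket: p<0.01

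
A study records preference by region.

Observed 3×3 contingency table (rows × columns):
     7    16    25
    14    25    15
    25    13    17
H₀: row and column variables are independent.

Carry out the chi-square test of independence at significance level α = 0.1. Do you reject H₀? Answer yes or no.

Row totals [48, 54, 55], col totals [46, 54, 57], n=157
χ² = (7−14.06)²/14.06 + (16−16.51)²/16.51 + (25−17.43)²/17.43 + (14−15.82)²/15.82 + (25−18.57)²/18.57 + (15−19.61)²/19.61 + (25−16.11)²/16.11 + (13−18.92)²/18.92 + (17−19.97)²/19.97 = 17.5613
df = 4
p-value (upper-tail) = 0.00150
At α=0.1: p < α → reject H₀

reject H₀: yes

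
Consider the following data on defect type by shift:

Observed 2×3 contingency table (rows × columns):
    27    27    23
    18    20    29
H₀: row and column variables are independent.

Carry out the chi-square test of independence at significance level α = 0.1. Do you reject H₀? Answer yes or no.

reject H₀: no

Row totals [77, 67], col totals [45, 47, 52], n=144
χ² = (27−24.06)²/24.06 + (27−25.13)²/25.13 + (23−27.81)²/27.81 + (18−20.94)²/20.94 + (20−21.87)²/21.87 + (29−24.19)²/24.19 = 2.8542
df = 2
p-value (upper-tail) = 0.24001
At α=0.1: p ≥ α → fail to reject H₀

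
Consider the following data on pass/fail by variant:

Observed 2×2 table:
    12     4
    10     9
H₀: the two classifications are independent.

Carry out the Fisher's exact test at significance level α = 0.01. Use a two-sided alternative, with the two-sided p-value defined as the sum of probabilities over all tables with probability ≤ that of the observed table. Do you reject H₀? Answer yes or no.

reject H₀: no

Margins: r₁=16, r₂=19, c₁=22, c₂=13, n=35
p_obs = C(16,12)·C(19,10)/C(35,22); sum pmf over tables with pmf ≤ p_obs
p-value (two-sided) = 0.29282
At α=0.01: p ≥ α → fail to reject H₀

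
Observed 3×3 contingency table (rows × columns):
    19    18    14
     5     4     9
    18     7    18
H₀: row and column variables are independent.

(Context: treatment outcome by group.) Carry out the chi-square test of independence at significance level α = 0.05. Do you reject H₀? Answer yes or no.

Row totals [51, 18, 43], col totals [42, 29, 41], n=112
χ² = (19−19.12)²/19.12 + (18−13.21)²/13.21 + (14−18.67)²/18.67 + (5−6.75)²/6.75 + (4−4.66)²/4.66 + (9−6.59)²/6.59 + (18−16.12)²/16.12 + (7−11.13)²/11.13 + (18−15.74)²/15.74 = 6.4161
df = 4
p-value (upper-tail) = 0.17016
At α=0.05: p ≥ α → fail to reject H₀

reject H₀: no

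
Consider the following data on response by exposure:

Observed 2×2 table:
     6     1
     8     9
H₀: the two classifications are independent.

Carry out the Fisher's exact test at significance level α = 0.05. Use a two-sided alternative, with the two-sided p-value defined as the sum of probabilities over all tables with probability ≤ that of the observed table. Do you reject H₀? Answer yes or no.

Margins: r₁=7, r₂=17, c₁=14, c₂=10, n=24
p_obs = C(7,6)·C(17,8)/C(24,14); sum pmf over tables with pmf ≤ p_obs
p-value (two-sided) = 0.17178
At α=0.05: p ≥ α → fail to reject H₀

reject H₀: no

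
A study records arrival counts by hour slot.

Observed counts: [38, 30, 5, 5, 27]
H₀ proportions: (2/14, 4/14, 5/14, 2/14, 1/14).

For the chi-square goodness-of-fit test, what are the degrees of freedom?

df = k − 1 = 5 − 1 = 4

degrees of freedom = 4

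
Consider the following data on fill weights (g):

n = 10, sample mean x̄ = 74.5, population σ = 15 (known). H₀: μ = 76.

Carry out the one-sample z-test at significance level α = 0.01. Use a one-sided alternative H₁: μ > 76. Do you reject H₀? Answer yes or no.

SE = σ/√n = 15/√10 = 4.7434
z = (x̄−μ₀)/SE = (74.5−76)/4.7434 = -0.3162
p-value (one-sided, H₁ greater) = 0.62409
At α=0.01: p ≥ α → fail to reject H₀

reject H₀: no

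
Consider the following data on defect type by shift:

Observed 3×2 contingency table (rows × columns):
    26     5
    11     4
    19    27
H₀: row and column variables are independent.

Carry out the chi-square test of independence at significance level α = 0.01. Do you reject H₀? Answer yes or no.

reject H₀: yes

Row totals [31, 15, 46], col totals [56, 36], n=92
χ² = (26−18.87)²/18.87 + (5−12.13)²/12.13 + (11−9.13)²/9.13 + (4−5.87)²/5.87 + (19−28.00)²/28.00 + (27−18.00)²/18.00 = 15.2570
df = 2
p-value (upper-tail) = 0.00049
At α=0.01: p < α → reject H₀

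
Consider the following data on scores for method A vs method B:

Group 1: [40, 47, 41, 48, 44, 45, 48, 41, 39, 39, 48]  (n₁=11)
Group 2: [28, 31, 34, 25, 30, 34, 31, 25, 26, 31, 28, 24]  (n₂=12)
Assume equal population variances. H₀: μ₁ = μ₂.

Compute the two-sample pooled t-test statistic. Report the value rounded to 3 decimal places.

test statistic = 9.808

x̄₁=43.636, s₁=3.749, n₁=11
x̄₂=28.917, s₂=3.450, n₂=12
s_p² = [10·3.749² + 11·3.450²]/21 = 12.9268
SE = √(s_p²·(1/11+1/12)) = 1.5008
t = (43.636−28.917)/1.5008 = 9.8079
df = 21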